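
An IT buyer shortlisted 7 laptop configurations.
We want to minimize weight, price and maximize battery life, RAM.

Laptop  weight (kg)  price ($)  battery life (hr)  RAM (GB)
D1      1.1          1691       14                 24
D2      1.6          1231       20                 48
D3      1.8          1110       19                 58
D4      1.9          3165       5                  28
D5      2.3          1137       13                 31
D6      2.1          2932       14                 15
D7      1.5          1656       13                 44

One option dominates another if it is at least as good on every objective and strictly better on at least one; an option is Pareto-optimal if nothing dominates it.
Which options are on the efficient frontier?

D1: not dominated (best weight).
D2: not dominated (best battery life).
D3: not dominated (best price).
D4: dominated by D2 (weight 1.6≤1.9, price 1231≤3165, battery life 20≥5, RAM 48≥28).
D5: dominated by D3 (weight 1.8≤2.3, price 1110≤1137, battery life 19≥13, RAM 58≥31).
D6: dominated by D1 (weight 1.1≤2.1, price 1691≤2932, battery life 14≥14, RAM 24≥15).
D7: not dominated.

D1, D2, D3, D7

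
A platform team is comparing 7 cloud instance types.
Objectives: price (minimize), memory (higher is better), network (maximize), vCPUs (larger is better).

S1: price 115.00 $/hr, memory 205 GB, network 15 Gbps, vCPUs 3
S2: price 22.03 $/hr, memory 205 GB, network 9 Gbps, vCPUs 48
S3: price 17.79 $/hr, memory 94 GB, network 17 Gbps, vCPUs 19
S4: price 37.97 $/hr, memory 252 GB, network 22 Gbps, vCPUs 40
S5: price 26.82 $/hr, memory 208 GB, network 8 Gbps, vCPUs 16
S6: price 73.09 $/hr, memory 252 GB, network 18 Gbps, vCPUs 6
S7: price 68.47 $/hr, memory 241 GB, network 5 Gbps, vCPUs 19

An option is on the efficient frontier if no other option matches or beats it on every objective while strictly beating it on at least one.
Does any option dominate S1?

S4 vs S1: price 37.97≤115.00, memory 252≥205, network 22≥15, vCPUs 40≥3 — S4 is at least as good on every objective and strictly better on at least one, so S4 dominates S1.

Yes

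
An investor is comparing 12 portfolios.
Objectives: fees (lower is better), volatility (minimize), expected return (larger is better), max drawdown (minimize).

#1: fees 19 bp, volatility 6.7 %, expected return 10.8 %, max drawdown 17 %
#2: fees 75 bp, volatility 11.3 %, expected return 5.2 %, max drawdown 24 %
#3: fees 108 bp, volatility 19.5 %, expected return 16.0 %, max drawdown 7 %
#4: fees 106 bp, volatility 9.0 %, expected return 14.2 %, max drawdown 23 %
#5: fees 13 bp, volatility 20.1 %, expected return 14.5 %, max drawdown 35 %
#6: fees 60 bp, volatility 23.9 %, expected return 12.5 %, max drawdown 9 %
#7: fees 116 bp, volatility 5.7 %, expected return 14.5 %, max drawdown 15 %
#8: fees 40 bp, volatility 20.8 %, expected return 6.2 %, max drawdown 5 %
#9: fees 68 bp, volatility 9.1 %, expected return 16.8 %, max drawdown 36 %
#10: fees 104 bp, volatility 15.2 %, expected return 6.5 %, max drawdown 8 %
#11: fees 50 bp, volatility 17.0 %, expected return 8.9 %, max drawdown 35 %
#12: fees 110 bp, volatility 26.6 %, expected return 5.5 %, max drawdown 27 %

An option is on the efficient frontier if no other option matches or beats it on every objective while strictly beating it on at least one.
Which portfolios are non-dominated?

#1, #3, #4, #5, #6, #7, #8, #9, #10

#1: not dominated.
#2: dominated by #1 (fees 19≤75, volatility 6.7≤11.3, expected return 10.8≥5.2, max drawdown 17≤24).
#3: not dominated.
#4: not dominated.
#5: not dominated (best fees).
#6: not dominated.
#7: not dominated (best volatility).
#8: not dominated (best max drawdown).
#9: not dominated (best expected return).
#10: not dominated.
#11: dominated by #1 (fees 19≤50, volatility 6.7≤17.0, expected return 10.8≥8.9, max drawdown 17≤35).
#12: dominated by #1 (fees 19≤110, volatility 6.7≤26.6, expected return 10.8≥5.5, max drawdown 17≤27).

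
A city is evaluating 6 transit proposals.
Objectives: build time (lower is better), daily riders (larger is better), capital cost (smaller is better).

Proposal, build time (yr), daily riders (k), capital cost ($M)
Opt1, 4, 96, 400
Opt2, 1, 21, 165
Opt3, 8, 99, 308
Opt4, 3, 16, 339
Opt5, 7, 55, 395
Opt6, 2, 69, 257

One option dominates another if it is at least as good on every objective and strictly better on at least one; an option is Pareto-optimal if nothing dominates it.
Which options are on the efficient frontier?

Opt1: not dominated.
Opt2: not dominated (best build time).
Opt3: not dominated (best daily riders).
Opt4: dominated by Opt2 (build time 1≤3, daily riders 21≥16, capital cost 165≤339).
Opt5: dominated by Opt6 (build time 2≤7, daily riders 69≥55, capital cost 257≤395).
Opt6: not dominated.

Opt1, Opt2, Opt3, Opt6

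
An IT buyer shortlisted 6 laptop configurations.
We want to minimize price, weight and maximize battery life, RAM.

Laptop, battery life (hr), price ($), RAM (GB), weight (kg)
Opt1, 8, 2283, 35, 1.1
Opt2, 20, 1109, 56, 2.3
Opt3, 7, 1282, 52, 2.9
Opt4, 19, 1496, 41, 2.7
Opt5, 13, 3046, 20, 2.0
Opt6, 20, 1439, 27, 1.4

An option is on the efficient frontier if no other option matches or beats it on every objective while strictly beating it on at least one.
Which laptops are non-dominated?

Opt1, Opt2, Opt6

Opt1: not dominated (best weight).
Opt2: not dominated (best price).
Opt3: dominated by Opt2 (battery life 20≥7, price 1109≤1282, RAM 56≥52, weight 2.3≤2.9).
Opt4: dominated by Opt2 (battery life 20≥19, price 1109≤1496, RAM 56≥41, weight 2.3≤2.7).
Opt5: dominated by Opt6 (battery life 20≥13, price 1439≤3046, RAM 27≥20, weight 1.4≤2.0).
Opt6: not dominated.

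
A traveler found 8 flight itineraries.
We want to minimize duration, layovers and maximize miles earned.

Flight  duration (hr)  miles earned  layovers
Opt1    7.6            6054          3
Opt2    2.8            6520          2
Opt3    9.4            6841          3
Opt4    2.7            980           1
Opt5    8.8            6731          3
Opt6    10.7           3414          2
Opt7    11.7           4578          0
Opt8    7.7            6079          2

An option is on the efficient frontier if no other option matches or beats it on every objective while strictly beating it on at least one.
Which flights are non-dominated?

Opt1: dominated by Opt2 (duration 2.8≤7.6, miles earned 6520≥6054, layovers 2≤3).
Opt2: not dominated.
Opt3: not dominated (best miles earned).
Opt4: not dominated (best duration).
Opt5: not dominated.
Opt6: dominated by Opt2 (duration 2.8≤10.7, miles earned 6520≥3414, layovers 2≤2).
Opt7: not dominated (best layovers).
Opt8: dominated by Opt2 (duration 2.8≤7.7, miles earned 6520≥6079, layovers 2≤2).

Opt2, Opt3, Opt4, Opt5, Opt7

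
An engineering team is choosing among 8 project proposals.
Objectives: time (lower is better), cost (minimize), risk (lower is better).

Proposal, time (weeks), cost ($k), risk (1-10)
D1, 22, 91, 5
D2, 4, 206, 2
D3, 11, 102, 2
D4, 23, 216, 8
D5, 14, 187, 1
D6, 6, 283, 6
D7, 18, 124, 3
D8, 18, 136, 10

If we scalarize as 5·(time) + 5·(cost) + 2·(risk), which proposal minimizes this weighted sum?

D1: 5·22 + 5·91 + 2·5 = 575
D2: 5·4 + 5·206 + 2·2 = 1054
D3: 5·11 + 5·102 + 2·2 = 569
D4: 5·23 + 5·216 + 2·8 = 1211
D5: 5·14 + 5·187 + 2·1 = 1007
D6: 5·6 + 5·283 + 2·6 = 1457
D7: 5·18 + 5·124 + 2·3 = 716
D8: 5·18 + 5·136 + 2·10 = 790
Lowest: D3 at 569.

D3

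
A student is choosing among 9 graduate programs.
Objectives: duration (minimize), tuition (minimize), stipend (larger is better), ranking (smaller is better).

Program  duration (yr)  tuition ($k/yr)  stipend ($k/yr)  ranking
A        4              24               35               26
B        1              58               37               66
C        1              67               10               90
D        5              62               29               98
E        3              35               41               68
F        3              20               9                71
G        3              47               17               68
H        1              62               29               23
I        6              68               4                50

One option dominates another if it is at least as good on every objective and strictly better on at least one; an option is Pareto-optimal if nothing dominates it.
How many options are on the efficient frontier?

5

A: not dominated.
B: not dominated.
C: dominated by B (duration 1≤1, tuition 58≤67, stipend 37≥10, ranking 66≤90).
D: dominated by A (duration 4≤5, tuition 24≤62, stipend 35≥29, ranking 26≤98).
E: not dominated (best stipend).
F: not dominated (best tuition).
G: dominated by E (duration 3≤3, tuition 35≤47, stipend 41≥17, ranking 68≤68).
H: not dominated (best ranking).
I: dominated by A (duration 4≤6, tuition 24≤68, stipend 35≥4, ranking 26≤50).
Pareto-optimal: A, B, E, F, H → 5.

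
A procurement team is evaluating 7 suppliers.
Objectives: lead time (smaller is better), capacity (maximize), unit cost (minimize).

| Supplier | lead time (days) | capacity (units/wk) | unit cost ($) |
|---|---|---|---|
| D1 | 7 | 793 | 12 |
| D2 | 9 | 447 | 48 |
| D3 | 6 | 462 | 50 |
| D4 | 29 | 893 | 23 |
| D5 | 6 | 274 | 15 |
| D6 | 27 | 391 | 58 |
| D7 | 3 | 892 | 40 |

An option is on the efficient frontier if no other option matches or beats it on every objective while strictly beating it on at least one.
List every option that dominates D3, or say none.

D7

D7: lead time 3≤6, capacity 892≥462, unit cost 40≤50 — dominates D3.
Others (D1, D2, D4, D5, D6) are each worse than D3 on at least one objective.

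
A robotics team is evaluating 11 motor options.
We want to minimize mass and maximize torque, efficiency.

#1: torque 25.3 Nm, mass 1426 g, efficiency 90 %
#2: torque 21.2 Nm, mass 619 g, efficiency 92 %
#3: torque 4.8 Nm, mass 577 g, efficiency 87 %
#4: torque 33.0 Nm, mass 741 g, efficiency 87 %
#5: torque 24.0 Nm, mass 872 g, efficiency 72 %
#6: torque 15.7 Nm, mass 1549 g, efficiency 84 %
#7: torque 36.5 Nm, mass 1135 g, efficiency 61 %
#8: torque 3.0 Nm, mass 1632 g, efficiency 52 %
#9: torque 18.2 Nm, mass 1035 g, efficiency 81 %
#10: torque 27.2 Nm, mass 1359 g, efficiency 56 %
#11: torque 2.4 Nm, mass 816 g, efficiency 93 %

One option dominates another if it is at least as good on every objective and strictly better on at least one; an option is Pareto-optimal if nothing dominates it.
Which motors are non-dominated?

#1, #2, #3, #4, #7, #11

#1: not dominated.
#2: not dominated.
#3: not dominated (best mass).
#4: not dominated.
#5: dominated by #4 (torque 33.0≥24.0, mass 741≤872, efficiency 87≥72).
#6: dominated by #1 (torque 25.3≥15.7, mass 1426≤1549, efficiency 90≥84).
#7: not dominated (best torque).
#8: dominated by #1 (torque 25.3≥3.0, mass 1426≤1632, efficiency 90≥52).
#9: dominated by #2 (torque 21.2≥18.2, mass 619≤1035, efficiency 92≥81).
#10: dominated by #4 (torque 33.0≥27.2, mass 741≤1359, efficiency 87≥56).
#11: not dominated (best efficiency).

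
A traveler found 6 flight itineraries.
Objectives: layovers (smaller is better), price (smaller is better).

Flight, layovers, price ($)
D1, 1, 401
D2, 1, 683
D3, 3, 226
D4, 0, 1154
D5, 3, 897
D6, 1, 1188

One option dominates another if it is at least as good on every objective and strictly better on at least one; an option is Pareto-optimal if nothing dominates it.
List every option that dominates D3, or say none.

none

D1: worse on price (401 vs 226).
D2: worse on price (683 vs 226).
D4: worse on price (1154 vs 226).
D5: worse on price (897 vs 226).
D6: worse on price (1188 vs 226).
No option dominates D3.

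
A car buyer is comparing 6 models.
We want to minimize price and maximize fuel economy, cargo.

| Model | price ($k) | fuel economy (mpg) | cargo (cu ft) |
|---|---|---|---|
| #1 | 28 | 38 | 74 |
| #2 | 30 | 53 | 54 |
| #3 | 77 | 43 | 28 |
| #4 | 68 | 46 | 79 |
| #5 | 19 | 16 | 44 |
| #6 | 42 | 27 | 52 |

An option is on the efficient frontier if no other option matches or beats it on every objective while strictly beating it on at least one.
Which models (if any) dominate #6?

#1, #2

#1: price 28≤42, fuel economy 38≥27, cargo 74≥52 — dominates #6.
#2: price 30≤42, fuel economy 53≥27, cargo 54≥52 — dominates #6.
Others (#3, #4, #5) are each worse than #6 on at least one objective.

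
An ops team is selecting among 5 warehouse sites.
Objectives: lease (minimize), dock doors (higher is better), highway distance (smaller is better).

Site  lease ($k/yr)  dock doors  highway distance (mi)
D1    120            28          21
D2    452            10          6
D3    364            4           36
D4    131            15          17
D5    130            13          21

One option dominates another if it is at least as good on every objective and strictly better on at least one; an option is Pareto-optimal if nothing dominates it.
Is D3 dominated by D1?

D1 vs D3: lease 120≤364, dock doors 28≥4, highway distance 21≤36 — D1 is at least as good on every objective with at least one strict improvement.

Yes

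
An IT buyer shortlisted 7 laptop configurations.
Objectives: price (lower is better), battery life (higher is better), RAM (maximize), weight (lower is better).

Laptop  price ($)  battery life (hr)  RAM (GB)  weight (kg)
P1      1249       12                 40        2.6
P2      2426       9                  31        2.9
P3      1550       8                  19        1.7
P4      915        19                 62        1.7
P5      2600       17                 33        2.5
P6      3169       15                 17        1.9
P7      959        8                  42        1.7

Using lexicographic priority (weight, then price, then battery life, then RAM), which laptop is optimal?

P4

First minimize weight: best is 1.7, kept {P3, P4, P7}.
Then minimize price: best is 915, kept {P4}.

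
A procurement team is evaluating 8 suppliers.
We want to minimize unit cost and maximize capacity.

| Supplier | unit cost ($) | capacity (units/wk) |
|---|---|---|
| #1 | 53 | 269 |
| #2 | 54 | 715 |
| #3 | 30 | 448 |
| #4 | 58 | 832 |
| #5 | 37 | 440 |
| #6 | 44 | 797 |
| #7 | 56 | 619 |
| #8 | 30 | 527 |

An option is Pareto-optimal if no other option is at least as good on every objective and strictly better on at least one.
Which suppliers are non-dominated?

#4, #6, #8

#1: dominated by #3 (unit cost 30≤53, capacity 448≥269).
#2: dominated by #6 (unit cost 44≤54, capacity 797≥715).
#3: dominated by #8 (unit cost 30≤30, capacity 527≥448).
#4: not dominated (best capacity).
#5: dominated by #3 (unit cost 30≤37, capacity 448≥440).
#6: not dominated.
#7: dominated by #2 (unit cost 54≤56, capacity 715≥619).
#8: not dominated.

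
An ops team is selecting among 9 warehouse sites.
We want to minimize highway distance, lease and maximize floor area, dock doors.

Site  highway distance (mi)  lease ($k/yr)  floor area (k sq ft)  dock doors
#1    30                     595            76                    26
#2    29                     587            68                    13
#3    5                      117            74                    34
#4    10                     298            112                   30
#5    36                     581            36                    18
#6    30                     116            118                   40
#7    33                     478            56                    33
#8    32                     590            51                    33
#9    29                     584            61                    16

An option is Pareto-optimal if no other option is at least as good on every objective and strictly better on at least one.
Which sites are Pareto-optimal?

#3, #4, #6

#1: dominated by #4 (highway distance 10≤30, lease 298≤595, floor area 112≥76, dock doors 30≥26).
#2: dominated by #3 (highway distance 5≤29, lease 117≤587, floor area 74≥68, dock doors 34≥13).
#3: not dominated (best highway distance).
#4: not dominated.
#5: dominated by #3 (highway distance 5≤36, lease 117≤581, floor area 74≥36, dock doors 34≥18).
#6: not dominated (best lease).
#7: dominated by #3 (highway distance 5≤33, lease 117≤478, floor area 74≥56, dock doors 34≥33).
#8: dominated by #3 (highway distance 5≤32, lease 117≤590, floor area 74≥51, dock doors 34≥33).
#9: dominated by #3 (highway distance 5≤29, lease 117≤584, floor area 74≥61, dock doors 34≥16).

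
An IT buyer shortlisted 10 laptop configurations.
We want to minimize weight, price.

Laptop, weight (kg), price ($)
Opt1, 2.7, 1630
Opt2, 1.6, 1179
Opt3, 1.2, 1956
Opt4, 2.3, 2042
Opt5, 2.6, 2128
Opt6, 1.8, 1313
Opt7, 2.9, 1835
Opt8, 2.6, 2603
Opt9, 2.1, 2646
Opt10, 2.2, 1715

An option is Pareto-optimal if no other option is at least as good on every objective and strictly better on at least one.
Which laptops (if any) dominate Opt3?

none

Opt1: worse on weight (2.7 vs 1.2).
Opt2: worse on weight (1.6 vs 1.2).
Opt4: worse on weight (2.3 vs 1.2).
Opt5: worse on weight (2.6 vs 1.2).
Opt6: worse on weight (1.8 vs 1.2).
Opt7: worse on weight (2.9 vs 1.2).
Opt8: worse on weight (2.6 vs 1.2).
Opt9: worse on weight (2.1 vs 1.2).
Opt10: worse on weight (2.2 vs 1.2).
No option dominates Opt3.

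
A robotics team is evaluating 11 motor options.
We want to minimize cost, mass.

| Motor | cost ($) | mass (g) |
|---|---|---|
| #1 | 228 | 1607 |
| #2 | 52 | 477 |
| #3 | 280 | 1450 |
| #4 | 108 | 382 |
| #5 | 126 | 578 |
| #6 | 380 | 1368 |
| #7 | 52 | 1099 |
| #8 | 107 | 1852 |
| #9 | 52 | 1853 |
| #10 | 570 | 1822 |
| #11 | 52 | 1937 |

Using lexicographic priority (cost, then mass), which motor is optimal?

#2

First minimize cost: best is 52, kept {#2, #7, #9, #11}.
Then minimize mass: best is 477, kept {#2}.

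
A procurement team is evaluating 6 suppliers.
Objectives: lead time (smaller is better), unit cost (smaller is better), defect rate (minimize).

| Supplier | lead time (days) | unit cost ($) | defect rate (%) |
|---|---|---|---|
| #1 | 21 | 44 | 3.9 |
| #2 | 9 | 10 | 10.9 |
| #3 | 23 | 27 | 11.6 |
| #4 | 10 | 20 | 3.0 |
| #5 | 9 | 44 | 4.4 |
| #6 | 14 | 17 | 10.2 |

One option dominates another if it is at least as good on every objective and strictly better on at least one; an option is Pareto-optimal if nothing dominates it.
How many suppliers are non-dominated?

4

#1: dominated by #4 (lead time 10≤21, unit cost 20≤44, defect rate 3.0≤3.9).
#2: not dominated (best unit cost).
#3: dominated by #2 (lead time 9≤23, unit cost 10≤27, defect rate 10.9≤11.6).
#4: not dominated (best defect rate).
#5: not dominated.
#6: not dominated.
Pareto-optimal: #2, #4, #5, #6 → 4.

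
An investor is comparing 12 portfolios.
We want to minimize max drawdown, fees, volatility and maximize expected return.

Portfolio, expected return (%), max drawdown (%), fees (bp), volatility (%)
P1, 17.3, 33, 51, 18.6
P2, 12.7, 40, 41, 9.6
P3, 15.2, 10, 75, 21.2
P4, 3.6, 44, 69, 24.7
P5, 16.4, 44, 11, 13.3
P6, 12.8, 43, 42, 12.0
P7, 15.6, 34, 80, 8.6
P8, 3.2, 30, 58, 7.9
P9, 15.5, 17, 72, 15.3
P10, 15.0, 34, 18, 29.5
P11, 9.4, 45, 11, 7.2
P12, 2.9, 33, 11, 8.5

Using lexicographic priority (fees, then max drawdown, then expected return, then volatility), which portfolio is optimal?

First minimize fees: best is 11, kept {P5, P11, P12}.
Then minimize max drawdown: best is 33, kept {P12}.

P12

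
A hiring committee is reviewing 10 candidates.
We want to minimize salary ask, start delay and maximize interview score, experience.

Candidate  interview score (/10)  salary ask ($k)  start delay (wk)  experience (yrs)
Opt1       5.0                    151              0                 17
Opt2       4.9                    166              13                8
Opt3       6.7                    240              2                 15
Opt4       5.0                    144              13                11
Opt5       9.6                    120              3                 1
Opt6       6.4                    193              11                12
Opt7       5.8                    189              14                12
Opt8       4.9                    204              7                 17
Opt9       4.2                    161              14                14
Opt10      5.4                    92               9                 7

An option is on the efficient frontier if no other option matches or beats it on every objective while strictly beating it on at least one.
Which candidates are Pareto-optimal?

Opt1: not dominated (best start delay).
Opt2: dominated by Opt1 (interview score 5.0≥4.9, salary ask 151≤166, start delay 0≤13, experience 17≥8).
Opt3: not dominated.
Opt4: not dominated.
Opt5: not dominated (best interview score).
Opt6: not dominated.
Opt7: not dominated.
Opt8: dominated by Opt1 (interview score 5.0≥4.9, salary ask 151≤204, start delay 0≤7, experience 17≥17).
Opt9: dominated by Opt1 (interview score 5.0≥4.2, salary ask 151≤161, start delay 0≤14, experience 17≥14).
Opt10: not dominated (best salary ask).

Opt1, Opt3, Opt4, Opt5, Opt6, Opt7, Opt10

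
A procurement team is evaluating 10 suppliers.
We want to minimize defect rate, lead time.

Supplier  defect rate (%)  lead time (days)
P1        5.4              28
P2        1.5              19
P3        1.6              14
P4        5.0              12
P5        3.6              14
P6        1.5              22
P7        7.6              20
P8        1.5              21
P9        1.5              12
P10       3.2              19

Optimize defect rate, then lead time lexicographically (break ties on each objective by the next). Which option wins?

P9

First minimize defect rate: best is 1.5, kept {P2, P6, P8, P9}.
Then minimize lead time: best is 12, kept {P9}.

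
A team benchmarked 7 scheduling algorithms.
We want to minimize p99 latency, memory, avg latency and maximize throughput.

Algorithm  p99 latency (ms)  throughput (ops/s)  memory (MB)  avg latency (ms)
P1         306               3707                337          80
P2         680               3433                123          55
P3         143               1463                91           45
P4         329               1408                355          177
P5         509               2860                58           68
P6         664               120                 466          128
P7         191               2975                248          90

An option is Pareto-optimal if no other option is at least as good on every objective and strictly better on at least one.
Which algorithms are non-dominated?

P1: not dominated (best throughput).
P2: not dominated.
P3: not dominated (best p99 latency).
P4: dominated by P1 (p99 latency 306≤329, throughput 3707≥1408, memory 337≤355, avg latency 80≤177).
P5: not dominated (best memory).
P6: dominated by P1 (p99 latency 306≤664, throughput 3707≥120, memory 337≤466, avg latency 80≤128).
P7: not dominated.

P1, P2, P3, P5, P7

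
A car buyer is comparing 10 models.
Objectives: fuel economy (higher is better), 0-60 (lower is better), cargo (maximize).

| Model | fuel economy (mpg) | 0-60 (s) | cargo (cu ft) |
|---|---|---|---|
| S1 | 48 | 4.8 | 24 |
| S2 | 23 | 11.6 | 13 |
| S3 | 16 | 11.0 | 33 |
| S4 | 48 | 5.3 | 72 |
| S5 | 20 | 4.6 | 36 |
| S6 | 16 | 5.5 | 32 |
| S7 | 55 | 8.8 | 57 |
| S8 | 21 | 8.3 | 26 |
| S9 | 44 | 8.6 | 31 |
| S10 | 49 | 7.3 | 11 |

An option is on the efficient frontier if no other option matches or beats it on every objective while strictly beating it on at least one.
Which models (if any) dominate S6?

S4, S5

S4: fuel economy 48≥16, 0-60 5.3≤5.5, cargo 72≥32 — dominates S6.
S5: fuel economy 20≥16, 0-60 4.6≤5.5, cargo 36≥32 — dominates S6.
Others (S1, S2, S3, S7, S8, S9, S10) are each worse than S6 on at least one objective.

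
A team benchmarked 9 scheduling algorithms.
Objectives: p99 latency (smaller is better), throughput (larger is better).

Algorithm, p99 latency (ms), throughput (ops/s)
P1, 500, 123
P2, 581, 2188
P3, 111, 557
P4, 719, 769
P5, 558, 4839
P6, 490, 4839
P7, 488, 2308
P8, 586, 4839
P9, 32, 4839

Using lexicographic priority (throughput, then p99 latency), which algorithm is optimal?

First maximize throughput: best is 4839, kept {P5, P6, P8, P9}.
Then minimize p99 latency: best is 32, kept {P9}.

P9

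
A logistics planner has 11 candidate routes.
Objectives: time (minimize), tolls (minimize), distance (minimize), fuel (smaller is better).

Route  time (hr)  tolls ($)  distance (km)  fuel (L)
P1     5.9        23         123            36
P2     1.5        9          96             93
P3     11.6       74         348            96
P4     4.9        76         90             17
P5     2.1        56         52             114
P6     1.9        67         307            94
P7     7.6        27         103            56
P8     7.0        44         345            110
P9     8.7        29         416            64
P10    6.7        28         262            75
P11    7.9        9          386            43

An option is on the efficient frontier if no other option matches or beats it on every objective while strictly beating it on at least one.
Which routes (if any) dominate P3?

P1, P2, P6, P7, P10

P1: time 5.9≤11.6, tolls 23≤74, distance 123≤348, fuel 36≤96 — dominates P3.
P2: time 1.5≤11.6, tolls 9≤74, distance 96≤348, fuel 93≤96 — dominates P3.
P6: time 1.9≤11.6, tolls 67≤74, distance 307≤348, fuel 94≤96 — dominates P3.
P7: time 7.6≤11.6, tolls 27≤74, distance 103≤348, fuel 56≤96 — dominates P3.
P10: time 6.7≤11.6, tolls 28≤74, distance 262≤348, fuel 75≤96 — dominates P3.
Others (P4, P5, P8, P9, P11) are each worse than P3 on at least one objective.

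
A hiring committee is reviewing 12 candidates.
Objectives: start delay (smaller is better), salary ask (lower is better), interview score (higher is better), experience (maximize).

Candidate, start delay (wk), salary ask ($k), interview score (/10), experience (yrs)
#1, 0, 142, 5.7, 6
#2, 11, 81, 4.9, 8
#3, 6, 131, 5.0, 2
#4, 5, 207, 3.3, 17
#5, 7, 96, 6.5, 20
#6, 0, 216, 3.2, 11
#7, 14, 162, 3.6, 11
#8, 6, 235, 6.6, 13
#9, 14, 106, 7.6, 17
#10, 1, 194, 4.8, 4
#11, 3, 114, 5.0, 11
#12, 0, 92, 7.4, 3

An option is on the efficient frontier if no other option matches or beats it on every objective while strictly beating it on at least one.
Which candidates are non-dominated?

#1, #2, #4, #5, #6, #8, #9, #11, #12

#1: not dominated.
#2: not dominated (best salary ask).
#3: dominated by #11 (start delay 3≤6, salary ask 114≤131, interview score 5.0≥5.0, experience 11≥2).
#4: not dominated.
#5: not dominated (best experience).
#6: not dominated.
#7: dominated by #5 (start delay 7≤14, salary ask 96≤162, interview score 6.5≥3.6, experience 20≥11).
#8: not dominated.
#9: not dominated (best interview score).
#10: dominated by #1 (start delay 0≤1, salary ask 142≤194, interview score 5.7≥4.8, experience 6≥4).
#11: not dominated.
#12: not dominated.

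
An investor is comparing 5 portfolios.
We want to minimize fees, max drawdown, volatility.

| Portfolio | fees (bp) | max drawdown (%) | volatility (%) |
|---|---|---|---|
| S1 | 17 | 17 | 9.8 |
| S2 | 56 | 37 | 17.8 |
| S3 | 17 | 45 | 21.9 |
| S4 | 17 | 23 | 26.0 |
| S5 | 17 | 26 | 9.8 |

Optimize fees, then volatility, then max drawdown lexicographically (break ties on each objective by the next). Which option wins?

First minimize fees: best is 17, kept {S1, S3, S4, S5}.
Then minimize volatility: best is 9.8, kept {S1, S5}.
Then minimize max drawdown: best is 17, kept {S1}.

S1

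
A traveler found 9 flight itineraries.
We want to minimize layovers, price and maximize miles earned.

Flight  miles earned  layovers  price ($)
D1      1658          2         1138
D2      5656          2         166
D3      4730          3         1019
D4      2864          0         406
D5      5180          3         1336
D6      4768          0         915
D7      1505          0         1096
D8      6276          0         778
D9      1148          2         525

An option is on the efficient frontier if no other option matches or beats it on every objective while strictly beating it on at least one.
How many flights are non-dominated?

D1: dominated by D2 (miles earned 5656≥1658, layovers 2≤2, price 166≤1138).
D2: not dominated (best price).
D3: dominated by D2 (miles earned 5656≥4730, layovers 2≤3, price 166≤1019).
D4: not dominated.
D5: dominated by D2 (miles earned 5656≥5180, layovers 2≤3, price 166≤1336).
D6: dominated by D8 (miles earned 6276≥4768, layovers 0≤0, price 778≤915).
D7: dominated by D4 (miles earned 2864≥1505, layovers 0≤0, price 406≤1096).
D8: not dominated (best miles earned).
D9: dominated by D2 (miles earned 5656≥1148, layovers 2≤2, price 166≤525).
Pareto-optimal: D2, D4, D8 → 3.

3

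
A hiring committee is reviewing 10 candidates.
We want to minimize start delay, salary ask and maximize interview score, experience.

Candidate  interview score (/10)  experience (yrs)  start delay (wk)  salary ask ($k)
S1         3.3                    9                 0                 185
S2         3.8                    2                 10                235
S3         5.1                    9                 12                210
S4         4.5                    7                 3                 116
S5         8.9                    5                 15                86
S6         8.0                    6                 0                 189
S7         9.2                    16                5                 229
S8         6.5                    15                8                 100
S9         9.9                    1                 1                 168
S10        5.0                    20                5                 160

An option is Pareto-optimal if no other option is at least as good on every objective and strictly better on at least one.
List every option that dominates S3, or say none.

S8: interview score 6.5≥5.1, experience 15≥9, start delay 8≤12, salary ask 100≤210 — dominates S3.
Others (S1, S2, S4, S5, S6, S7, S9, S10) are each worse than S3 on at least one objective.

S8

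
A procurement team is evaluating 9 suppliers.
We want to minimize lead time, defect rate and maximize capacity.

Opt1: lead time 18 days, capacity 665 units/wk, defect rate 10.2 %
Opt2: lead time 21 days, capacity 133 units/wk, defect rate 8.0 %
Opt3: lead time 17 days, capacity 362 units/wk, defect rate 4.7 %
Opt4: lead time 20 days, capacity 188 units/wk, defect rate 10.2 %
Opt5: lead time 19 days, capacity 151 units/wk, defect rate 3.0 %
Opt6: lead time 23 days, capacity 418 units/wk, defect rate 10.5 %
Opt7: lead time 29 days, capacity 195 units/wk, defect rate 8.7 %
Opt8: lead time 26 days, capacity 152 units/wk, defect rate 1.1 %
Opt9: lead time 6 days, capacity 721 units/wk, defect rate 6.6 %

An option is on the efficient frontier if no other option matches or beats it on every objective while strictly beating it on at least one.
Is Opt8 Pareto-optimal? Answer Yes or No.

Yes

Opt1: worse on defect rate (10.2 vs 1.1).
Opt2: worse on capacity (133 vs 152).
Opt3: worse on defect rate (4.7 vs 1.1).
Opt4: worse on defect rate (10.2 vs 1.1).
Opt5: worse on capacity (151 vs 152).
Opt6: worse on defect rate (10.5 vs 1.1).
Opt7: worse on lead time (29 vs 26).
Opt9: worse on defect rate (6.6 vs 1.1).
No option is at least as good as Opt8 on every objective and strictly better on one.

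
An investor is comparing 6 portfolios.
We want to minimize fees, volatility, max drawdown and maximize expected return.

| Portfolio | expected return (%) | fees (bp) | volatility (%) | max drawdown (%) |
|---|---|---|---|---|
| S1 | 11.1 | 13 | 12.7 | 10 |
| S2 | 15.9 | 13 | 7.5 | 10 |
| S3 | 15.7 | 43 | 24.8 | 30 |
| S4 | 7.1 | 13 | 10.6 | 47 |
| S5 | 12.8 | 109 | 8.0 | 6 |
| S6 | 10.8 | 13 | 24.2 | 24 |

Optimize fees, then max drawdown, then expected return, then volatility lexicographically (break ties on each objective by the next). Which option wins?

S2

First minimize fees: best is 13, kept {S1, S2, S4, S6}.
Then minimize max drawdown: best is 10, kept {S1, S2}.
Then maximize expected return: best is 15.9, kept {S2}.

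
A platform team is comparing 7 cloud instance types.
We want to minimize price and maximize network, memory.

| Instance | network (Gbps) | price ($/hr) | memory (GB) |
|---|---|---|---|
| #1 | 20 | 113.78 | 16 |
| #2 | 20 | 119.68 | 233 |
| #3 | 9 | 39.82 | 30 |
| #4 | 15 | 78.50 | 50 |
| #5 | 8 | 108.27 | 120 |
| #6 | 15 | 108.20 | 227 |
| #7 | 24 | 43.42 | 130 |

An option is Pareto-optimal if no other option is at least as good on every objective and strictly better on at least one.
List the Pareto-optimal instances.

#2, #3, #6, #7

#1: dominated by #7 (network 24≥20, price 43.42≤113.78, memory 130≥16).
#2: not dominated (best memory).
#3: not dominated (best price).
#4: dominated by #7 (network 24≥15, price 43.42≤78.50, memory 130≥50).
#5: dominated by #6 (network 15≥8, price 108.20≤108.27, memory 227≥120).
#6: not dominated.
#7: not dominated (best network).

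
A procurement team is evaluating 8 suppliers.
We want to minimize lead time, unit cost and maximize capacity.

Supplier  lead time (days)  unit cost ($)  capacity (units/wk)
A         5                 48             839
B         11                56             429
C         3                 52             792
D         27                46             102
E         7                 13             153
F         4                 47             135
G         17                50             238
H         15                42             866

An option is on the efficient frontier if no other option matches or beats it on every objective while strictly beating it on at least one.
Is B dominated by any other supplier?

Yes

A vs B: lead time 5≤11, unit cost 48≤56, capacity 839≥429 — A is at least as good on every objective and strictly better on at least one, so A dominates B.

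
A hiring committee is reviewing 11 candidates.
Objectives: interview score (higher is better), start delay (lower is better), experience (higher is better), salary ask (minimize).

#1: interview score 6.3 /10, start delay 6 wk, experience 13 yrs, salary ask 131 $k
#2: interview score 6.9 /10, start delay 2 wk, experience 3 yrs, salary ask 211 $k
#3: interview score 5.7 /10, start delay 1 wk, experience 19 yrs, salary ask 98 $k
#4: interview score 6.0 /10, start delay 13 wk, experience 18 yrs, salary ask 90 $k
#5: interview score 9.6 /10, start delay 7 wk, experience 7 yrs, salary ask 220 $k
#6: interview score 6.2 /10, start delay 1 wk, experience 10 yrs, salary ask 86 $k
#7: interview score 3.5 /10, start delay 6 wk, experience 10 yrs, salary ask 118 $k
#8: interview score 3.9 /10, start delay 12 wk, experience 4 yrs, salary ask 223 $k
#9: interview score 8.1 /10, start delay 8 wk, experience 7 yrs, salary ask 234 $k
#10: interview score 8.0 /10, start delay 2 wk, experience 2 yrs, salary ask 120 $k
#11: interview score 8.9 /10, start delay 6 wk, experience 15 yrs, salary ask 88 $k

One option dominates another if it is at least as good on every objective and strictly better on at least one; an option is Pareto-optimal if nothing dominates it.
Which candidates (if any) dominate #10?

#1: worse on interview score (6.3 vs 8.0).
#2: worse on interview score (6.9 vs 8.0).
#3: worse on interview score (5.7 vs 8.0).
#4: worse on interview score (6.0 vs 8.0).
#5: worse on start delay (7 vs 2).
#6: worse on interview score (6.2 vs 8.0).
#7: worse on interview score (3.5 vs 8.0).
#8: worse on interview score (3.9 vs 8.0).
#9: worse on start delay (8 vs 2).
#11: worse on start delay (6 vs 2).
No option dominates #10.

none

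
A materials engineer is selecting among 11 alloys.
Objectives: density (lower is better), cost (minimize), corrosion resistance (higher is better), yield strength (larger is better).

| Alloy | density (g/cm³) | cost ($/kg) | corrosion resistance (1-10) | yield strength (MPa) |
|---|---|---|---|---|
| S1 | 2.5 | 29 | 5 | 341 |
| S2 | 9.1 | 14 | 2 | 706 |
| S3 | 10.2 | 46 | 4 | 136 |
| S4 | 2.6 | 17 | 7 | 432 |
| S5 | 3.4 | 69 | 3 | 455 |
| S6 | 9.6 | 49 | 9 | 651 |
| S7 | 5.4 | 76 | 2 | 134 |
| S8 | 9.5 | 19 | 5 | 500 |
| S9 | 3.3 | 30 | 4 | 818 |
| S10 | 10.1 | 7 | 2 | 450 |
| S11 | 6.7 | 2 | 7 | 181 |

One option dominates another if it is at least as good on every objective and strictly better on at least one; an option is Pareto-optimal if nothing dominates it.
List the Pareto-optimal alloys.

S1: not dominated (best density).
S2: not dominated.
S3: dominated by S1 (density 2.5≤10.2, cost 29≤46, corrosion resistance 5≥4, yield strength 341≥136).
S4: not dominated.
S5: dominated by S9 (density 3.3≤3.4, cost 30≤69, corrosion resistance 4≥3, yield strength 818≥455).
S6: not dominated (best corrosion resistance).
S7: dominated by S1 (density 2.5≤5.4, cost 29≤76, corrosion resistance 5≥2, yield strength 341≥134).
S8: not dominated.
S9: not dominated (best yield strength).
S10: not dominated.
S11: not dominated (best cost).

S1, S2, S4, S6, S8, S9, S10, S11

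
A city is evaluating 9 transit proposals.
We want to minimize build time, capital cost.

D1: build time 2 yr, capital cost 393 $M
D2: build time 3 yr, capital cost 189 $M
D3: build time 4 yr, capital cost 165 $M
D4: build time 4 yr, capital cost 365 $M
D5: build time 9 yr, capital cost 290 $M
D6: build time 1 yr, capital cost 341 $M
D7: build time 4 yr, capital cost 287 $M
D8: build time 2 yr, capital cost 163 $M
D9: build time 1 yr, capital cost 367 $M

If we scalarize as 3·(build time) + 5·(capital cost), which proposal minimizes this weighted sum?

D1: 3·2 + 5·393 = 1971
D2: 3·3 + 5·189 = 954
D3: 3·4 + 5·165 = 837
D4: 3·4 + 5·365 = 1837
D5: 3·9 + 5·290 = 1477
D6: 3·1 + 5·341 = 1708
D7: 3·4 + 5·287 = 1447
D8: 3·2 + 5·163 = 821
D9: 3·1 + 5·367 = 1838
Lowest: D8 at 821.

D8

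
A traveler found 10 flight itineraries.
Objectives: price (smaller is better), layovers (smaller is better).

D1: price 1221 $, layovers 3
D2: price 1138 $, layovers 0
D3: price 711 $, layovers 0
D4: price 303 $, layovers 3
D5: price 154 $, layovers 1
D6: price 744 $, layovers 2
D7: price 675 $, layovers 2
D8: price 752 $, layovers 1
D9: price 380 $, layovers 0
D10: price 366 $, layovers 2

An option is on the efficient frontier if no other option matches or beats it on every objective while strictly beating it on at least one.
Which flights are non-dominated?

D1: dominated by D2 (price 1138≤1221, layovers 0≤3).
D2: dominated by D3 (price 711≤1138, layovers 0≤0).
D3: dominated by D9 (price 380≤711, layovers 0≤0).
D4: dominated by D5 (price 154≤303, layovers 1≤3).
D5: not dominated (best price).
D6: dominated by D3 (price 711≤744, layovers 0≤2).
D7: dominated by D5 (price 154≤675, layovers 1≤2).
D8: dominated by D3 (price 711≤752, layovers 0≤1).
D9: not dominated.
D10: dominated by D5 (price 154≤366, layovers 1≤2).

D5, D9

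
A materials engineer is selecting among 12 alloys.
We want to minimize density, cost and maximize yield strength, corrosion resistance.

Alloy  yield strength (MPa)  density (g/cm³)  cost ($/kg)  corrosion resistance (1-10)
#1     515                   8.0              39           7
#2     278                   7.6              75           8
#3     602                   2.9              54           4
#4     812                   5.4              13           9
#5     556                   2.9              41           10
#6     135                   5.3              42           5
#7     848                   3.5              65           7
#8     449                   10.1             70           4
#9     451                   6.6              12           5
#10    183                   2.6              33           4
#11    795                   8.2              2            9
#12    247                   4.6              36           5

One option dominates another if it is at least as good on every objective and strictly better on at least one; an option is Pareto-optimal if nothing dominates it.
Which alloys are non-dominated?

#3, #4, #5, #7, #9, #10, #11, #12

#1: dominated by #4 (yield strength 812≥515, density 5.4≤8.0, cost 13≤39, corrosion resistance 9≥7).
#2: dominated by #4 (yield strength 812≥278, density 5.4≤7.6, cost 13≤75, corrosion resistance 9≥8).
#3: not dominated.
#4: not dominated.
#5: not dominated (best corrosion resistance).
#6: dominated by #5 (yield strength 556≥135, density 2.9≤5.3, cost 41≤42, corrosion resistance 10≥5).
#7: not dominated (best yield strength).
#8: dominated by #1 (yield strength 515≥449, density 8.0≤10.1, cost 39≤70, corrosion resistance 7≥4).
#9: not dominated.
#10: not dominated (best density).
#11: not dominated (best cost).
#12: not dominated.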